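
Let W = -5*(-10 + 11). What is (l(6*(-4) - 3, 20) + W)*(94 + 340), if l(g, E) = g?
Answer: -13888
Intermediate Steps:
W = -5 (W = -5*1 = -5)
(l(6*(-4) - 3, 20) + W)*(94 + 340) = ((6*(-4) - 3) - 5)*(94 + 340) = ((-24 - 3) - 5)*434 = (-27 - 5)*434 = -32*434 = -13888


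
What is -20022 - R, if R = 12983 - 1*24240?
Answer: -8765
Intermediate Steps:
R = -11257 (R = 12983 - 24240 = -11257)
-20022 - R = -20022 - 1*(-11257) = -20022 + 11257 = -8765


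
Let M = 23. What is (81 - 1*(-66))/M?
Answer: 147/23 ≈ 6.3913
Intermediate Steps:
(81 - 1*(-66))/M = (81 - 1*(-66))/23 = (81 + 66)/23 = (1/23)*147 = 147/23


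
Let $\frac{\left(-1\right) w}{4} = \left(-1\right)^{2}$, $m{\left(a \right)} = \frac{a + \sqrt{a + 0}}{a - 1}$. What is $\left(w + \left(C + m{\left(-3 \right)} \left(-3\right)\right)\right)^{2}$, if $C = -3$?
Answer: $\frac{671}{8} - \frac{111 i \sqrt{3}}{8} \approx 83.875 - 24.032 i$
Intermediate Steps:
$m{\left(a \right)} = \frac{a + \sqrt{a}}{-1 + a}$
$w = -4$ ($w = - 4 \left(-1\right)^{2} = \left(-4\right) 1 = -4$)
$\left(w + \left(C + m{\left(-3 \right)} \left(-3\right)\right)\right)^{2} = \left(-4 - \left(3 - \frac{-3 + \sqrt{-3}}{-1 - 3} \left(-3\right)\right)\right)^{2} = \left(-4 - \left(3 - \frac{-3 + i \sqrt{3}}{-4} \left(-3\right)\right)\right)^{2} = \left(-4 - \left(3 - - \frac{-3 + i \sqrt{3}}{4} \left(-3\right)\right)\right)^{2} = \left(-4 - \left(3 - \left(\frac{3}{4} - \frac{i \sqrt{3}}{4}\right) \left(-3\right)\right)\right)^{2} = \left(-4 - \left(\frac{21}{4} - \frac{3 i \sqrt{3}}{4}\right)\right)^{2} = \left(- \frac{37}{4} + \frac{3 i \sqrt{3}}{4}\right)^{2}$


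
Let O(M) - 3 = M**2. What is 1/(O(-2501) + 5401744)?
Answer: 1/11656748 ≈ 8.5787e-8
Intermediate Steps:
O(M) = 3 + M**2
1/(O(-2501) + 5401744) = 1/((3 + (-2501)**2) + 5401744) = 1/((3 + 6255001) + 5401744) = 1/(6255004 + 5401744) = 1/11656748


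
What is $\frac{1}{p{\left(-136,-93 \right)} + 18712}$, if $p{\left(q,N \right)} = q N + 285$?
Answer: $\frac{1}{31645} \approx 3.1601 \cdot 10^{-5}$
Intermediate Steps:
$p{\left(q,N \right)} = 285 + N q$ ($p{\left(q,N \right)} = N q + 285 = 285 + N q$)
$\frac{1}{p{\left(-136,-93 \right)} + 18712} = \frac{1}{\left(285 - -12648\right) + 18712} = \frac{1}{\left(285 + 12648\right) + 18712} = \frac{1}{12933 + 18712} = \frac{1}{31645}$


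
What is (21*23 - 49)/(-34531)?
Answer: -62/4933 ≈ -0.012568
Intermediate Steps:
(21*23 - 49)/(-34531) = (483 - 49)*(-1/34531) = 434*(-1/34531) = -62/4933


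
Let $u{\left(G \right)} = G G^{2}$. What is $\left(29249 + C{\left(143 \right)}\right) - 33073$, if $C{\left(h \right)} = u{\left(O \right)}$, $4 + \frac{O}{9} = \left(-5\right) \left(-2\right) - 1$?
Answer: $87301$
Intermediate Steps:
$O = 45$ ($O = -36 + 9 \left(\left(-5\right) \left(-2\right) - 1\right) = -36 + 9 \left(10 - 1\right) = -36 + 9 \cdot 9 = -36 + 81 = 45$)
$u{\left(G \right)} = G^{3}$
$C{\left(h \right)} = 91125$ ($C{\left(h \right)} = 45^{3} = 91125$)
$\left(29249 + C{\left(143 \right)}\right) - 33073 = \left(29249 + 91125\right) - 33073 = 120374 - 33073 = 87301$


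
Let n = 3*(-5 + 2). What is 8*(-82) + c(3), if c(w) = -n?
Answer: -647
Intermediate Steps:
n = -9 (n = 3*(-3) = -9)
c(w) = 9 (c(w) = -1*(-9) = 9)
8*(-82) + c(3) = 8*(-82) + 9 = -656 + 9 = -647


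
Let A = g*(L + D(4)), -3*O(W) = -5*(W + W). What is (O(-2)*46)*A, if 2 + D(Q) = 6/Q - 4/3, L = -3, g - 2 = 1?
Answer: 13340/3 ≈ 4446.7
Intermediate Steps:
g = 3 (g = 2 + 1 = 3)
D(Q) = -10/3 + 6/Q (D(Q) = -2 + (6/Q - 4/3) = -2 + (-4/3 + 6/Q) = -10/3 + 6/Q)
O(W) = 10*W/3 (O(W) = -(-5)*(W + W)/3 = -(-5)*2*W/3 = -(-10)*W/3 = 10*W/3)
A = -29/2 (A = 3*(-3 + (-10/3 + 6/4)) = 3*(-3 + (-10/3 + 6*(¼))) = 3*(-3 + (-10/3 + 3/2)) = 3*(-3 - 11/6) = 3*(-29/6) = -29/2 ≈ -14.500)
(O(-2)*46)*A = (((10/3)*(-2))*46)*(-29/2) = -20/3*46*(-29/2) = -920/3*(-29/2) = 13340/3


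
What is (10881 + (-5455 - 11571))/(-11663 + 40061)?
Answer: -6145/28398 ≈ -0.21639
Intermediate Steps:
(10881 + (-5455 - 11571))/(-11663 + 40061) = (10881 - 17026)/28398 = -6145*1/28398 = -6145/28398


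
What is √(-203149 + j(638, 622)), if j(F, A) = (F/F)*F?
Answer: I*√202511 ≈ 450.01*I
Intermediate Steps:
j(F, A) = F (j(F, A) = 1*F = F)
√(-203149 + j(638, 622)) = √(-203149 + 638) = √(-202511) = I*√202511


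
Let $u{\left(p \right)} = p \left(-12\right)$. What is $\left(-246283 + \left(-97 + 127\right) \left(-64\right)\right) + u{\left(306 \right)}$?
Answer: $-251875$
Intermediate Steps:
$u{\left(p \right)} = - 12 p$
$\left(-246283 + \left(-97 + 127\right) \left(-64\right)\right) + u{\left(306 \right)} = \left(-246283 + \left(-97 + 127\right) \left(-64\right)\right) - 3672 = \left(-246283 + 30 \left(-64\right)\right) - 3672 = \left(-246283 - 1920\right) - 3672 = -248203 - 3672 = -251875$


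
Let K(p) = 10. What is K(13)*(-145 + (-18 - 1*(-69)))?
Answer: -940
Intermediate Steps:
K(13)*(-145 + (-18 - 1*(-69))) = 10*(-145 + (-18 - 1*(-69))) = 10*(-145 + (-18 + 69)) = 10*(-145 + 51) = 10*(-94) = -940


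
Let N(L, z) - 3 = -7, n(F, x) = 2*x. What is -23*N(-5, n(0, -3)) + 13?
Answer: 105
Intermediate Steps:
N(L, z) = -4 (N(L, z) = 3 - 7 = -4)
-23*N(-5, n(0, -3)) + 13 = -23*(-4) + 13 = 92 + 13 = 105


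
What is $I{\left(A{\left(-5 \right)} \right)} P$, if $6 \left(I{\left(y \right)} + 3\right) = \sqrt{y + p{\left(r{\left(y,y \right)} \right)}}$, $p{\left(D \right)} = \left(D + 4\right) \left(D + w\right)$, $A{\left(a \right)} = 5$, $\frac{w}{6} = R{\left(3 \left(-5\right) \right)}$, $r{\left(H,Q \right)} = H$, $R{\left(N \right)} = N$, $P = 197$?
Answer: $-591 + \frac{197 i \sqrt{190}}{3} \approx -591.0 + 905.15 i$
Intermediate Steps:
$w = -90$ ($w = 6 \cdot 3 \left(-5\right) = 6 \left(-15\right) = -90$)
$p{\left(D \right)} = \left(-90 + D\right) \left(4 + D\right)$ ($p{\left(D \right)} = \left(D + 4\right) \left(D - 90\right) = \left(4 + D\right) \left(-90 + D\right) = \left(-90 + D\right) \left(4 + D\right)$)
$I{\left(y \right)} = -3 + \frac{\sqrt{-360 + y^{2} - 85 y}}{6}$ ($I{\left(y \right)} = -3 + \frac{\sqrt{y - \left(360 - y^{2} + 86 y\right)}}{6} = -3 + \frac{\sqrt{-360 + y^{2} - 85 y}}{6}$)
$I{\left(A{\left(-5 \right)} \right)} P = \left(-3 + \frac{\sqrt{-360 + 5^{2} - 425}}{6}\right) 197 = \left(-3 + \frac{\sqrt{-360 + 25 - 425}}{6}\right) 197 = \left(-3 + \frac{\sqrt{-760}}{6}\right) 197 = \left(-3 + \frac{2 i \sqrt{190}}{6}\right) 197 = \left(-3 + \frac{i \sqrt{190}}{3}\right) 197 = -591 + \frac{197 i \sqrt{190}}{3}$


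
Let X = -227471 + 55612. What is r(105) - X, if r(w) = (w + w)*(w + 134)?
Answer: 222049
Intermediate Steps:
X = -171859
r(w) = 2*w*(134 + w) (r(w) = (2*w)*(134 + w) = 2*w*(134 + w))
r(105) - X = 2*105*(134 + 105) - 1*(-171859) = 2*105*239 + 171859 = 50190 + 171859 = 222049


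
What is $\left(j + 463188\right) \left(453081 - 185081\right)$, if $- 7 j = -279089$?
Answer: $\frac{943736540000}{7} \approx 1.3482 \cdot 10^{11}$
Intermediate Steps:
$j = \frac{279089}{7}$ ($j = \left(- \frac{1}{7}\right) \left(-279089\right) = \frac{279089}{7} \approx 39870.0$)
$\left(j + 463188\right) \left(453081 - 185081\right) = \left(\frac{279089}{7} + 463188\right) \left(453081 - 185081\right) = \frac{3521405}{7} \cdot 268000 = \frac{943736540000}{7}$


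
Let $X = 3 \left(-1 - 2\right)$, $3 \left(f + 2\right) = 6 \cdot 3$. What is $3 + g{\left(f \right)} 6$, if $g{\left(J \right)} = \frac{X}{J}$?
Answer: $- \frac{21}{2} \approx -10.5$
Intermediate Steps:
$f = 4$ ($f = -2 + \frac{6 \cdot 3}{3} = -2 + \frac{1}{3} \cdot 18 = -2 + 6 = 4$)
$X = -9$ ($X = 3 \left(-3\right) = -9$)
$g{\left(J \right)} = - \frac{9}{J}$
$3 + g{\left(f \right)} 6 = 3 + - \frac{9}{4} \cdot 6 = 3 + \left(-9\right) \frac{1}{4} \cdot 6 = 3 - \frac{27}{2} = - \frac{21}{2}$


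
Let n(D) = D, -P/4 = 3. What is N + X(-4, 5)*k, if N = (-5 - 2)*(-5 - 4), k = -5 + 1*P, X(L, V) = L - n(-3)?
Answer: 80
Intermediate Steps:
P = -12 (P = -4*3 = -12)
X(L, V) = 3 + L (X(L, V) = L - 1*(-3) = L + 3 = 3 + L)
k = -17 (k = -5 + 1*(-12) = -5 - 12 = -17)
N = 63 (N = -7*(-9) = 63)
N + X(-4, 5)*k = 63 + (3 - 4)*(-17) = 63 - 1*(-17) = 63 + 17 = 80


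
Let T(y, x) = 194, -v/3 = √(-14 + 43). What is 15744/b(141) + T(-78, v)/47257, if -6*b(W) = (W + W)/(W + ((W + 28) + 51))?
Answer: -268589119970/2221079 ≈ -1.2093e+5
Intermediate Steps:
v = -3*√29 (v = -3*√(-14 + 43) = -3*√29 ≈ -16.155)
b(W) = -W/(3*(79 + 2*W)) (b(W) = -(W + W)/(6*(W + ((W + 28) + 51))) = -2*W/(6*(W + ((28 + W) + 51))) = -2*W/(6*(W + (79 + W))) = -2*W/(6*(79 + 2*W)) = -W/(3*(79 + 2*W)))
15744/b(141) + T(-78, v)/47257 = 15744/((-1*141/(237 + 6*141))) + 194/47257 = 15744/((-1*141/(237 + 846))) + 194*(1/47257) = 15744/((-1*141/1083)) + 194/47257 = 15744/((-1*141*1/1083)) + 194/47257 = 15744/(-47/361) + 194/47257 = 15744*(-361/47) + 194/47257 = -5683584/47 + 194/47257 = -268589119970/2221079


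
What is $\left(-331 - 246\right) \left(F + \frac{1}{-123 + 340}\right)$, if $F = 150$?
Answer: $- \frac{18781927}{217} \approx -86553.0$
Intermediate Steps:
$\left(-331 - 246\right) \left(F + \frac{1}{-123 + 340}\right) = \left(-331 - 246\right) \left(150 + \frac{1}{-123 + 340}\right) = \left(-331 - 246\right) \left(150 + \frac{1}{217}\right) = - 577 \left(150 + \frac{1}{217}\right) = \left(-577\right) \frac{32551}{217} = - \frac{18781927}{217}$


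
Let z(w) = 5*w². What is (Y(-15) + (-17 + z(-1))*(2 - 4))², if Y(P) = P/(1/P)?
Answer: 62001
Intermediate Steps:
Y(P) = P² (Y(P) = P*P = P²)
(Y(-15) + (-17 + z(-1))*(2 - 4))² = ((-15)² + (-17 + 5*(-1)²)*(2 - 4))² = (225 + (-17 + 5*1)*(-2))² = (225 + (-17 + 5)*(-2))² = (225 - 12*(-2))² = (225 + 24)² = 249² = 62001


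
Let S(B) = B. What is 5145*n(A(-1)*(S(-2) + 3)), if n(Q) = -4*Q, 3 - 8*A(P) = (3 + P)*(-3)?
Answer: -46305/2 ≈ -23153.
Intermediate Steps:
A(P) = 3/2 + 3*P/8 (A(P) = 3/8 - (3 + P)*(-3)/8 = 3/8 - (-9 - 3*P)/8 = 3/8 + (9/8 + 3*P/8) = 3/2 + 3*P/8)
5145*n(A(-1)*(S(-2) + 3)) = 5145*(-4*(3/2 + (3/8)*(-1))*(-2 + 3)) = 5145*(-4*(3/2 - 3/8)) = 5145*(-9/2) = -46305/2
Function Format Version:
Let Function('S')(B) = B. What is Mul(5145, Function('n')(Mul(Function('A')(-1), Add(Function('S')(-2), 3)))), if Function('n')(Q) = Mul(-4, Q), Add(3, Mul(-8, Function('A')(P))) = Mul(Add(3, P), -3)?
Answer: Rational(-46305, 2) ≈ -23153.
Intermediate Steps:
Function('A')(P) = Add(Rational(3, 2), Mul(Rational(3, 8), P)) (Function('A')(P) = Add(Rational(3, 8), Mul(Rational(-1, 8), Mul(Add(3, P), -3))) = Add(Rational(3, 8), Mul(Rational(-1, 8), Add(-9, Mul(-3, P)))) = Add(Rational(3, 8), Add(Rational(9, 8), Mul(Rational(3, 8), P))) = Add(Rational(3, 2), Mul(Rational(3, 8), P)))
Mul(5145, Function('n')(Mul(Function('A')(-1), Add(Function('S')(-2), 3)))) = Mul(5145, Mul(-4, Mul(Add(Rational(3, 2), Mul(Rational(3, 8), -1)), Add(-2, 3)))) = Mul(5145, Mul(-4, Mul(Add(Rational(3, 2), Rational(-3, 8)), 1))) = Mul(5145, Mul(-4, Mul(Rational(9, 8), 1))) = Mul(5145, Mul(-4, Rational(9, 8))) = Mul(5145, Rational(-9, 2)) = Rational(-46305, 2)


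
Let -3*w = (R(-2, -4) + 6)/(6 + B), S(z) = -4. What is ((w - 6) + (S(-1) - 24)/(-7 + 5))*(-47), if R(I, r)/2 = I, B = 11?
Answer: -19082/51 ≈ -374.16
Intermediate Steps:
R(I, r) = 2*I
w = -2/51 (w = -(2*(-2) + 6)/(3*(6 + 11)) = -(-4 + 6)/(3*17) = -2/(3*17) = -⅓*2/17 = -2/51 ≈ -0.039216)
((w - 6) + (S(-1) - 24)/(-7 + 5))*(-47) = ((-2/51 - 6) + (-4 - 24)/(-7 + 5))*(-47) = (-308/51 - 28/(-2))*(-47) = (-308/51 - 28*(-½))*(-47) = (-308/51 + 14)*(-47) = (406/51)*(-47) = -19082/51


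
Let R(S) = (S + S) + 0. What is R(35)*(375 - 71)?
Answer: 21280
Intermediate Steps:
R(S) = 2*S (R(S) = 2*S + 0 = 2*S)
R(35)*(375 - 71) = (2*35)*(375 - 71) = 70*304 = 21280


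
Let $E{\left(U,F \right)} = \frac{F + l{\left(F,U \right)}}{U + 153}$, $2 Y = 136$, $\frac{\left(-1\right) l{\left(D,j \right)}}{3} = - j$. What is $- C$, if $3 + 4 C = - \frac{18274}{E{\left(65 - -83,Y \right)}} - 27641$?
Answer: $\frac{9827101}{1024} \approx 9596.8$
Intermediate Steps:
$l{\left(D,j \right)} = 3 j$ ($l{\left(D,j \right)} = - 3 \left(- j\right) = 3 j$)
$Y = 68$ ($Y = \frac{1}{2} \cdot 136 = 68$)
$E{\left(U,F \right)} = \frac{F + 3 U}{153 + U}$ ($E{\left(U,F \right)} = \frac{F + 3 U}{U + 153} = \frac{F + 3 U}{153 + U}$)
$C = - \frac{9827101}{1024}$ ($C = - \frac{3}{4} + \frac{- \frac{18274}{\frac{1}{153 + \left(65 - -83\right)} \left(68 + 3 \left(65 - -83\right)\right)} - 27641}{4} = - \frac{3}{4} + \frac{- \frac{18274}{\frac{1}{153 + \left(65 + 83\right)} \left(68 + 3 \left(65 + 83\right)\right)} - 27641}{4} = - \frac{3}{4} + \frac{- \frac{18274}{\frac{1}{153 + 148} \left(68 + 3 \cdot 148\right)} - 27641}{4} = - \frac{3}{4} + \frac{- \frac{18274}{\frac{1}{301} \left(68 + 444\right)} - 27641}{4} = - \frac{3}{4} + \frac{- \frac{18274}{\frac{1}{301} \cdot 512} - 27641}{4} = - \frac{3}{4} + \frac{- \frac{18274}{\frac{512}{301}} - 27641}{4} = - \frac{3}{4} + \frac{\left(-18274\right) \frac{301}{512} - 27641}{4} = - \frac{3}{4} + \frac{- \frac{2750237}{256} - 27641}{4} = - \frac{3}{4} + \frac{1}{4} \left(- \frac{9826333}{256}\right) = - \frac{3}{4} - \frac{9826333}{1024} = - \frac{9827101}{1024} \approx -9596.8$)
$- C = \left(-1\right) \left(- \frac{9827101}{1024}\right) = \frac{9827101}{1024}$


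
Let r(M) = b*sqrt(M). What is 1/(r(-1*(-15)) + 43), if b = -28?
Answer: -43/9911 - 28*sqrt(15)/9911 ≈ -0.015280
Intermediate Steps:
r(M) = -28*sqrt(M)
1/(r(-1*(-15)) + 43) = 1/(-28*sqrt(15) + 43) = 1/(43 - 28*sqrt(15))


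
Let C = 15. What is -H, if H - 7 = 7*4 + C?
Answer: -50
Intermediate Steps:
H = 50 (H = 7 + (7*4 + 15) = 7 + (28 + 15) = 7 + 43 = 50)
-H = -1*50 = -50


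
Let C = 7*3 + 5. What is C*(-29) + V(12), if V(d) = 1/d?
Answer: -9047/12 ≈ -753.92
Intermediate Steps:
C = 26 (C = 21 + 5 = 26)
C*(-29) + V(12) = 26*(-29) + 1/12 = -754 + 1/12 = -9047/12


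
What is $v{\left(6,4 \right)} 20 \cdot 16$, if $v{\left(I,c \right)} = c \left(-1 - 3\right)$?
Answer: $-5120$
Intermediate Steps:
$v{\left(I,c \right)} = - 4 c$ ($v{\left(I,c \right)} = c \left(-4\right) = - 4 c$)
$v{\left(6,4 \right)} 20 \cdot 16 = \left(-4\right) 4 \cdot 20 \cdot 16 = \left(-16\right) 20 \cdot 16 = \left(-320\right) 16 = -5120$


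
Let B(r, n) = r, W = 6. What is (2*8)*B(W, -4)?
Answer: 96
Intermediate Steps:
(2*8)*B(W, -4) = (2*8)*6 = 16*6 = 96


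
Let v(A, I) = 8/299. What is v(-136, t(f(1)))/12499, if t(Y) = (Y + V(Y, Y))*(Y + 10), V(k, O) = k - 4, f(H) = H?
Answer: 8/3737201 ≈ 2.1406e-6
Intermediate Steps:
V(k, O) = -4 + k
t(Y) = (-4 + 2*Y)*(10 + Y) (t(Y) = (Y + (-4 + Y))*(Y + 10) = (-4 + 2*Y)*(10 + Y))
v(A, I) = 8/299 (v(A, I) = 8*(1/299) = 8/299)
v(-136, t(f(1)))/12499 = (8/299)/12499 = (8/299)*(1/12499) = 8/3737201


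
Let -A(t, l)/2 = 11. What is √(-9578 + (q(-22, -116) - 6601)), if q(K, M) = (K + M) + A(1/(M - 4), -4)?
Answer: I*√16339 ≈ 127.82*I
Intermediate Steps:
A(t, l) = -22 (A(t, l) = -2*11 = -22)
q(K, M) = -22 + K + M (q(K, M) = (K + M) - 22 = -22 + K + M)
√(-9578 + (q(-22, -116) - 6601)) = √(-9578 + ((-22 - 22 - 116) - 6601)) = √(-9578 + (-160 - 6601)) = √(-9578 - 6761) = √(-16339) = I*√16339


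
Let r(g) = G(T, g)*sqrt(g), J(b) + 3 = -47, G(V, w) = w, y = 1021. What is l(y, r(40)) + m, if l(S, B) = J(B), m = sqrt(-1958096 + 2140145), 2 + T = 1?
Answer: -50 + sqrt(182049) ≈ 376.67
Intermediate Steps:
T = -1 (T = -2 + 1 = -1)
m = sqrt(182049) ≈ 426.67
J(b) = -50 (J(b) = -3 - 47 = -50)
r(g) = g**(3/2) (r(g) = g*sqrt(g) = g**(3/2))
l(S, B) = -50
l(y, r(40)) + m = -50 + sqrt(182049)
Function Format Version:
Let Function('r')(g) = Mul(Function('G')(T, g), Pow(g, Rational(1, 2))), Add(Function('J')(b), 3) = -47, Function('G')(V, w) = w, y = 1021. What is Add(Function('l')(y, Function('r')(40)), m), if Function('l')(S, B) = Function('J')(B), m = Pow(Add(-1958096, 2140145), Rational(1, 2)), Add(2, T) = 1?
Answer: Add(-50, Pow(182049, Rational(1, 2))) ≈ 376.67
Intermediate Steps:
T = -1 (T = Add(-2, 1) = -1)
m = Pow(182049, Rational(1, 2)) ≈ 426.67
Function('J')(b) = -50 (Function('J')(b) = Add(-3, -47) = -50)
Function('r')(g) = Pow(g, Rational(3, 2)) (Function('r')(g) = Mul(g, Pow(g, Rational(1, 2))) = Pow(g, Rational(3, 2)))
Function('l')(S, B) = -50
Add(Function('l')(y, Function('r')(40)), m) = Add(-50, Pow(182049, Rational(1, 2)))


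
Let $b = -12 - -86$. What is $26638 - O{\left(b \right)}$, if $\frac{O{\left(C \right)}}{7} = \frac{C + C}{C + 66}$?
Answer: $\frac{133153}{5} \approx 26631.0$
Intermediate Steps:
$b = 74$ ($b = -12 + 86 = 74$)
$O{\left(C \right)} = \frac{14 C}{66 + C}$ ($O{\left(C \right)} = 7 \frac{C + C}{C + 66} = 7 \frac{2 C}{66 + C} = \frac{14 C}{66 + C}$)
$26638 - O{\left(b \right)} = 26638 - 14 \cdot 74 \frac{1}{66 + 74} = 26638 - 14 \cdot 74 \cdot \frac{1}{140} = 26638 - \frac{37}{5} = \frac{133153}{5}$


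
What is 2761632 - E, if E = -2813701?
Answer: 5575333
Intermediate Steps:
2761632 - E = 2761632 - 1*(-2813701) = 2761632 + 2813701 = 5575333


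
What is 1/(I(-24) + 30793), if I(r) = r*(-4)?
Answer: 1/30889 ≈ 3.2374e-5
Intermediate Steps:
I(r) = -4*r
1/(I(-24) + 30793) = 1/(-4*(-24) + 30793) = 1/(96 + 30793) = 1/30889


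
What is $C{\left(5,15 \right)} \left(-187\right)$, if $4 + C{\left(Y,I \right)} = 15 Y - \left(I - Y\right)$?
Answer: $-11407$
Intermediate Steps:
$C{\left(Y,I \right)} = -4 - I + 16 Y$ ($C{\left(Y,I \right)} = -4 + \left(15 Y - \left(I - Y\right)\right) = -4 - \left(I - 16 Y\right) = -4 - I + 16 Y$)
$C{\left(5,15 \right)} \left(-187\right) = \left(-4 - 15 + 16 \cdot 5\right) \left(-187\right) = \left(-4 - 15 + 80\right) \left(-187\right) = 61 \left(-187\right) = -11407$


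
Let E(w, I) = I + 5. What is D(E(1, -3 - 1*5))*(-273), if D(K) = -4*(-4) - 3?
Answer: -3549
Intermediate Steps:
E(w, I) = 5 + I
D(K) = 13 (D(K) = 16 - 3 = 13)
D(E(1, -3 - 1*5))*(-273) = 13*(-273) = -3549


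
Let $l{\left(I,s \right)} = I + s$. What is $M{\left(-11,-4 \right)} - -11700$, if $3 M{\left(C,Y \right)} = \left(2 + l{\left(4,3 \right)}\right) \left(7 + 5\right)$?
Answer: $11736$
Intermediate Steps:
$M{\left(C,Y \right)} = 36$ ($M{\left(C,Y \right)} = \frac{\left(2 + \left(4 + 3\right)\right) \left(7 + 5\right)}{3} = \frac{\left(2 + 7\right) 12}{3} = \frac{9 \cdot 12}{3} = \frac{1}{3} \cdot 108 = 36$)
$M{\left(-11,-4 \right)} - -11700 = 36 - -11700 = 36 + 11700 = 11736$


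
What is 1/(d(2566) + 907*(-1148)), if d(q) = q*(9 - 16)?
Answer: -1/1059198 ≈ -9.4411e-7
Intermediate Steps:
d(q) = -7*q (d(q) = q*(-7) = -7*q)
1/(d(2566) + 907*(-1148)) = 1/(-7*2566 + 907*(-1148)) = 1/(-17962 - 1041236) = 1/(-1059198) = -1/1059198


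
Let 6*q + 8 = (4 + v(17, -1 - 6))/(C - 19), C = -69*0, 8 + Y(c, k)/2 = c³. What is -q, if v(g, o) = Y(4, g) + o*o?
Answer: 317/114 ≈ 2.7807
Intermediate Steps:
Y(c, k) = -16 + 2*c³
C = 0
v(g, o) = 112 + o² (v(g, o) = (-16 + 2*4³) + o*o = (-16 + 2*64) + o² = (-16 + 128) + o² = 112 + o²)
q = -317/114 (q = -4/3 + ((4 + (112 + (-1 - 6)²))/(0 - 19))/6 = -4/3 + ((4 + (112 + (-7)²))/(-19))/6 = -4/3 + (-(4 + (112 + 49))/19)/6 = -4/3 + (-(4 + 161)/19)/6 = -4/3 + (-1/19*165)/6 = -4/3 + (⅙)*(-165/19) = -4/3 - 55/38 = -317/114 ≈ -2.7807)
-q = -1*(-317/114) = 317/114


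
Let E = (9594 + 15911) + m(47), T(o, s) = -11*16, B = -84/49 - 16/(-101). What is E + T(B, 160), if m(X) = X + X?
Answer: 25423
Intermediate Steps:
m(X) = 2*X
B = -1100/707 (B = -84*1/49 - 16*(-1/101) = -12/7 + 16/101 = -1100/707 ≈ -1.5559)
T(o, s) = -176
E = 25599 (E = (9594 + 15911) + 2*47 = 25505 + 94 = 25599)
E + T(B, 160) = 25599 - 176 = 25423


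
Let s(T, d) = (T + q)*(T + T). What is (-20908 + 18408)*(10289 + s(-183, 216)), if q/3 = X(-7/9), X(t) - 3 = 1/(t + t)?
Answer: -1306880000/7 ≈ -1.8670e+8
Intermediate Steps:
X(t) = 3 + 1/(2*t) (X(t) = 3 + 1/(t + t) = 3 + 1/(2*t))
q = 99/14 (q = 3*(3 + 1/(2*((-7/9)))) = 3*(3 + 1/(2*((-7*⅑)))) = 3*(3 + 1/(2*(-7/9))) = 3*(3 + (½)*(-9/7)) = 3*(3 - 9/14) = 3*(33/14) = 99/14 ≈ 7.0714)
s(T, d) = 2*T*(99/14 + T) (s(T, d) = (T + 99/14)*(T + T) = (99/14 + T)*(2*T) = 2*T*(99/14 + T))
(-20908 + 18408)*(10289 + s(-183, 216)) = (-20908 + 18408)*(10289 + (⅐)*(-183)*(99 + 14*(-183))) = -2500*(10289 + (⅐)*(-183)*(99 - 2562)) = -2500*(10289 + (⅐)*(-183)*(-2463)) = -2500*(10289 + 450729/7) = -2500*522752/7 = -1306880000/7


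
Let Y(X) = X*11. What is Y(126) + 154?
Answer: 1540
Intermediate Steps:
Y(X) = 11*X
Y(126) + 154 = 11*126 + 154 = 1386 + 154 = 1540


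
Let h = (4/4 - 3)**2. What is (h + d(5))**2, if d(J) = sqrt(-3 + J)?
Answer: (4 + sqrt(2))**2 ≈ 29.314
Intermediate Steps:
h = 4 (h = (4*(1/4) - 3)**2 = (1 - 3)**2 = (-2)**2 = 4)
(h + d(5))**2 = (4 + sqrt(-3 + 5))**2 = (4 + sqrt(2))**2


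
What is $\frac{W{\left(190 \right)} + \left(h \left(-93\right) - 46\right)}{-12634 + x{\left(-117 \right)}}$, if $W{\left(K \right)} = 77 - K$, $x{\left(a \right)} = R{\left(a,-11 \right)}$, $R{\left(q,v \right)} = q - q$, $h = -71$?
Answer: $- \frac{3222}{6317} \approx -0.51005$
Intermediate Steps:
$R{\left(q,v \right)} = 0$
$x{\left(a \right)} = 0$
$\frac{W{\left(190 \right)} + \left(h \left(-93\right) - 46\right)}{-12634 + x{\left(-117 \right)}} = \frac{\left(77 - 190\right) - -6557}{-12634 + 0} = \frac{\left(77 - 190\right) + \left(6603 - 46\right)}{-12634} = \left(-113 + 6557\right) \left(- \frac{1}{12634}\right) = 6444 \left(- \frac{1}{12634}\right) = - \frac{3222}{6317}$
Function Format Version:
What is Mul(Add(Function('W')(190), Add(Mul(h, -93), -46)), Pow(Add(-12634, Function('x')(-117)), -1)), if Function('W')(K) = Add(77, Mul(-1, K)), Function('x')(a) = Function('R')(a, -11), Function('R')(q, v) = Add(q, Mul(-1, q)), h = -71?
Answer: Rational(-3222, 6317) ≈ -0.51005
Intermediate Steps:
Function('R')(q, v) = 0
Function('x')(a) = 0
Mul(Add(Function('W')(190), Add(Mul(h, -93), -46)), Pow(Add(-12634, Function('x')(-117)), -1)) = Mul(Add(Add(77, Mul(-1, 190)), Add(Mul(-71, -93), -46)), Pow(Add(-12634, 0), -1)) = Mul(Add(Add(77, -190), Add(6603, -46)), Pow(-12634, -1)) = Mul(Add(-113, 6557), Rational(-1, 12634)) = Mul(6444, Rational(-1, 12634)) = Rational(-3222, 6317)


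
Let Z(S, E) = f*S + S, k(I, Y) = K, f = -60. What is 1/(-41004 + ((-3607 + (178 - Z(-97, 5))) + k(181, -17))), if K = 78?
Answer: -1/50078 ≈ -1.9969e-5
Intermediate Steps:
k(I, Y) = 78
Z(S, E) = -59*S (Z(S, E) = -60*S + S = -59*S)
1/(-41004 + ((-3607 + (178 - Z(-97, 5))) + k(181, -17))) = 1/(-41004 + ((-3607 + (178 - (-59)*(-97))) + 78)) = 1/(-41004 + ((-3607 + (178 - 1*5723)) + 78)) = 1/(-41004 + ((-3607 + (178 - 5723)) + 78)) = 1/(-41004 + ((-3607 - 5545) + 78)) = 1/(-41004 + (-9152 + 78)) = 1/(-41004 - 9074) = 1/(-50078) = -1/50078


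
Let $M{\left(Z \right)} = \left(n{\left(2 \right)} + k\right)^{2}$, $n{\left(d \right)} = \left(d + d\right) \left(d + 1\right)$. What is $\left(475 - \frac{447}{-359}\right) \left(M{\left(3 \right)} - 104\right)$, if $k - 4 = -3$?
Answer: $\frac{11113180}{359} \approx 30956.0$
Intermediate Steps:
$k = 1$ ($k = 4 - 3 = 1$)
$n{\left(d \right)} = 2 d \left(1 + d\right)$
$M{\left(Z \right)} = 169$ ($M{\left(Z \right)} = \left(2 \cdot 2 \left(1 + 2\right) + 1\right)^{2} = \left(2 \cdot 2 \cdot 3 + 1\right)^{2} = \left(12 + 1\right)^{2} = 13^{2} = 169$)
$\left(475 - \frac{447}{-359}\right) \left(M{\left(3 \right)} - 104\right) = \left(475 - \frac{447}{-359}\right) \left(169 - 104\right) = \left(475 - - \frac{447}{359}\right) 65 = \left(475 + \frac{447}{359}\right) 65 = \frac{170972}{359} \cdot 65 = \frac{11113180}{359}$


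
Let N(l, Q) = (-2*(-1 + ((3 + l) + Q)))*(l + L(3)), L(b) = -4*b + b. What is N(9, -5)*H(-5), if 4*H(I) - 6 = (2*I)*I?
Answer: 0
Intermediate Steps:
H(I) = 3/2 + I**2/2 (H(I) = 3/2 + ((2*I)*I)/4 = 3/2 + (2*I**2)/4 = 3/2 + I**2/2)
L(b) = -3*b
N(l, Q) = (-9 + l)*(-4 - 2*Q - 2*l) (N(l, Q) = (-2*(-1 + ((3 + l) + Q)))*(l - 3*3) = (-2*(-1 + (3 + Q + l)))*(l - 9) = (-2*(2 + Q + l))*(-9 + l) = (-4 - 2*Q - 2*l)*(-9 + l) = (-9 + l)*(-4 - 2*Q - 2*l))
N(9, -5)*H(-5) = (36 - 2*9**2 + 14*9 + 18*(-5) - 2*(-5)*9)*(3/2 + (1/2)*(-5)**2) = (36 - 2*81 + 126 - 90 + 90)*(3/2 + (1/2)*25) = (36 - 162 + 126 - 90 + 90)*(3/2 + 25/2) = 0*14 = 0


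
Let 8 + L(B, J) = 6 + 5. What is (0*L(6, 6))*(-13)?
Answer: 0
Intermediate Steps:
L(B, J) = 3 (L(B, J) = -8 + (6 + 5) = -8 + 11 = 3)
(0*L(6, 6))*(-13) = (0*3)*(-13) = 0*(-13) = 0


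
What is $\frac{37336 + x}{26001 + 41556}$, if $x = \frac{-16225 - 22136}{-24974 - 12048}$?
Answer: $\frac{1382291753}{2501095254} \approx 0.55267$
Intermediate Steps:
$x = \frac{38361}{37022}$ ($x = - \frac{38361}{-37022} = \left(-38361\right) \left(- \frac{1}{37022}\right) = \frac{38361}{37022} \approx 1.0362$)
$\frac{37336 + x}{26001 + 41556} = \frac{37336 + \frac{38361}{37022}}{26001 + 41556} = \frac{1382291753}{37022 \cdot 67557} = \frac{1382291753}{37022} \cdot \frac{1}{67557} = \frac{1382291753}{2501095254}$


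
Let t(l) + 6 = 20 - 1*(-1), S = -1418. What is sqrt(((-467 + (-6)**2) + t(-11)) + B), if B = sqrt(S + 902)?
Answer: sqrt(-416 + 2*I*sqrt(129)) ≈ 0.55666 + 20.404*I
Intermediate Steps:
t(l) = 15 (t(l) = -6 + (20 - 1*(-1)) = -6 + (20 + 1) = -6 + 21 = 15)
B = 2*I*sqrt(129) (B = sqrt(-1418 + 902) = sqrt(-516) = 2*I*sqrt(129) ≈ 22.716*I)
sqrt(((-467 + (-6)**2) + t(-11)) + B) = sqrt(((-467 + (-6)**2) + 15) + 2*I*sqrt(129)) = sqrt(((-467 + 36) + 15) + 2*I*sqrt(129)) = sqrt((-431 + 15) + 2*I*sqrt(129)) = sqrt(-416 + 2*I*sqrt(129))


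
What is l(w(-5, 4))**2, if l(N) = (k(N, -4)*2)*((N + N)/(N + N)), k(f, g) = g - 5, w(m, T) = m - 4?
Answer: 324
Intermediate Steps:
w(m, T) = -4 + m
k(f, g) = -5 + g
l(N) = -18 (l(N) = ((-5 - 4)*2)*((N + N)/(N + N)) = (-9*2)*((2*N)/((2*N))) = -18*2*N*1/(2*N) = -18*1 = -18)
l(w(-5, 4))**2 = (-18)**2 = 324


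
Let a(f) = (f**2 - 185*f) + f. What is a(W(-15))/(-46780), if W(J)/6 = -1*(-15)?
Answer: 423/2339 ≈ 0.18085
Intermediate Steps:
W(J) = 90 (W(J) = 6*(-1*(-15)) = 6*15 = 90)
a(f) = f**2 - 184*f
a(W(-15))/(-46780) = (90*(-184 + 90))/(-46780) = (90*(-94))*(-1/46780) = -8460*(-1/46780) = 423/2339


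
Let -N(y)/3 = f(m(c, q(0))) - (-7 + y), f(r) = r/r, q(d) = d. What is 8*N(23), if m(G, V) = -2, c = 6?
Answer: 360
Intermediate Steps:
f(r) = 1
N(y) = -24 + 3*y (N(y) = -3*(1 - (-7 + y)) = -3*(1 + (7 - y)) = -3*(8 - y) = -24 + 3*y)
8*N(23) = 8*(-24 + 3*23) = 8*(-24 + 69) = 8*45 = 360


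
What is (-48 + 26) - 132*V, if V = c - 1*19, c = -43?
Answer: 8162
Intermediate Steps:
V = -62 (V = -43 - 1*19 = -43 - 19 = -62)
(-48 + 26) - 132*V = (-48 + 26) - 132*(-62) = -22 + 8184 = 8162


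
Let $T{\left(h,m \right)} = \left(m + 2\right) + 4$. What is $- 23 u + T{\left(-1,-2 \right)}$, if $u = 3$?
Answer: $-65$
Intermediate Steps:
$T{\left(h,m \right)} = 6 + m$ ($T{\left(h,m \right)} = \left(2 + m\right) + 4 = 6 + m$)
$- 23 u + T{\left(-1,-2 \right)} = \left(-23\right) 3 + \left(6 - 2\right) = -69 + 4 = -65$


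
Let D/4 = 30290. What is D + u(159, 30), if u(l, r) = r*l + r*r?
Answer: 126830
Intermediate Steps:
D = 121160 (D = 4*30290 = 121160)
u(l, r) = r² + l*r (u(l, r) = l*r + r² = r² + l*r)
D + u(159, 30) = 121160 + 30*(159 + 30) = 121160 + 30*189 = 121160 + 5670 = 126830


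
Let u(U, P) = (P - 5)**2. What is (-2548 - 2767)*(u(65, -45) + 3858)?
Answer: -33792770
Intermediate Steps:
u(U, P) = (-5 + P)**2
(-2548 - 2767)*(u(65, -45) + 3858) = (-2548 - 2767)*((-5 - 45)**2 + 3858) = -5315*((-50)**2 + 3858) = -5315*(2500 + 3858) = -5315*6358 = -33792770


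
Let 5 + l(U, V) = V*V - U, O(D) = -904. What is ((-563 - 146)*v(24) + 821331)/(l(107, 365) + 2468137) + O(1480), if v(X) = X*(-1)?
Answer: -2350691653/2601250 ≈ -903.68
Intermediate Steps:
v(X) = -X
l(U, V) = -5 + V**2 - U (l(U, V) = -5 + (V*V - U) = -5 + (V**2 - U) = -5 + V**2 - U)
((-563 - 146)*v(24) + 821331)/(l(107, 365) + 2468137) + O(1480) = ((-563 - 146)*(-1*24) + 821331)/((-5 + 365**2 - 1*107) + 2468137) - 904 = (-709*(-24) + 821331)/((-5 + 133225 - 107) + 2468137) - 904 = (17016 + 821331)/(133113 + 2468137) - 904 = 838347/2601250 - 904 = -2350691653/2601250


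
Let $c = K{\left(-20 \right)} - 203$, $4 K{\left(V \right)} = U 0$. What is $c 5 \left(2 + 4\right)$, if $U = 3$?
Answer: $-6090$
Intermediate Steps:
$K{\left(V \right)} = 0$ ($K{\left(V \right)} = \frac{3 \cdot 0}{4} = \frac{1}{4} \cdot 0 = 0$)
$c = -203$ ($c = 0 - 203 = -203$)
$c 5 \left(2 + 4\right) = - 203 \cdot 5 \left(2 + 4\right) = - 203 \cdot 5 \cdot 6 = \left(-203\right) 30 = -6090$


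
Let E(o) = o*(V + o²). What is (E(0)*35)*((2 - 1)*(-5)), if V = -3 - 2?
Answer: 0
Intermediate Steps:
V = -5
E(o) = o*(-5 + o²)
(E(0)*35)*((2 - 1)*(-5)) = ((0*(-5 + 0²))*35)*((2 - 1)*(-5)) = ((0*(-5 + 0))*35)*(1*(-5)) = ((0*(-5))*35)*(-5) = (0*35)*(-5) = 0*(-5) = 0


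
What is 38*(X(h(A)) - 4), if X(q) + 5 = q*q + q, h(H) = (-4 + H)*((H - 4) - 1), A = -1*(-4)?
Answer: -342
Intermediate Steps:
A = 4
h(H) = (-5 + H)*(-4 + H) (h(H) = (-4 + H)*((-4 + H) - 1) = (-4 + H)*(-5 + H) = (-5 + H)*(-4 + H))
X(q) = -5 + q + q² (X(q) = -5 + (q*q + q) = -5 + (q² + q) = -5 + (q + q²) = -5 + q + q²)
38*(X(h(A)) - 4) = 38*((-5 + (20 + 4² - 9*4) + (20 + 4² - 9*4)²) - 4) = 38*((-5 + (20 + 16 - 36) + (20 + 16 - 36)²) - 4) = 38*((-5 + 0 + 0²) - 4) = 38*((-5 + 0 + 0) - 4) = 38*(-5 - 4) = 38*(-9) = -342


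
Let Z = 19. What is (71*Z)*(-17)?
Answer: -22933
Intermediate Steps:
(71*Z)*(-17) = (71*19)*(-17) = 1349*(-17) = -22933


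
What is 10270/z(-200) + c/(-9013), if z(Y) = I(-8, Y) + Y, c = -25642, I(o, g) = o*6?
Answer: -43102147/1117612 ≈ -38.566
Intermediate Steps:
I(o, g) = 6*o
z(Y) = -48 + Y (z(Y) = 6*(-8) + Y = -48 + Y)
10270/z(-200) + c/(-9013) = 10270/(-48 - 200) - 25642/(-9013) = 10270/(-248) - 25642*(-1/9013) = 10270*(-1/248) + 25642/9013 = -5135/124 + 25642/9013 = -43102147/1117612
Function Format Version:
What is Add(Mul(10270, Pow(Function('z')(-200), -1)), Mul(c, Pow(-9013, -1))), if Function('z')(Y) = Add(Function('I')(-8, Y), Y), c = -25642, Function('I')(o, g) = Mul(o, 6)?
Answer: Rational(-43102147, 1117612) ≈ -38.566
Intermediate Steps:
Function('I')(o, g) = Mul(6, o)
Function('z')(Y) = Add(-48, Y) (Function('z')(Y) = Add(Mul(6, -8), Y) = Add(-48, Y))
Add(Mul(10270, Pow(Function('z')(-200), -1)), Mul(c, Pow(-9013, -1))) = Add(Mul(10270, Pow(Add(-48, -200), -1)), Mul(-25642, Pow(-9013, -1))) = Add(Mul(10270, Pow(-248, -1)), Mul(-25642, Rational(-1, 9013))) = Add(Mul(10270, Rational(-1, 248)), Rational(25642, 9013)) = Add(Rational(-5135, 124), Rational(25642, 9013)) = Rational(-43102147, 1117612)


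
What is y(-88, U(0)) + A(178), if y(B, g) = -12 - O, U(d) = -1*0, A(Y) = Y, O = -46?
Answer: 212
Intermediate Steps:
U(d) = 0
y(B, g) = 34 (y(B, g) = -12 - 1*(-46) = -12 + 46 = 34)
y(-88, U(0)) + A(178) = 34 + 178 = 212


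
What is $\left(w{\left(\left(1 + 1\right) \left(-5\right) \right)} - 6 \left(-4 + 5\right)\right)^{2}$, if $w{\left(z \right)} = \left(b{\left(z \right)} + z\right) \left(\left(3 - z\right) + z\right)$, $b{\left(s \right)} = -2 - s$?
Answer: $144$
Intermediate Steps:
$w{\left(z \right)} = -6$ ($w{\left(z \right)} = \left(\left(-2 - z\right) + z\right) \left(\left(3 - z\right) + z\right) = \left(-2\right) 3 = -6$)
$\left(w{\left(\left(1 + 1\right) \left(-5\right) \right)} - 6 \left(-4 + 5\right)\right)^{2} = \left(-6 - 6 \left(-4 + 5\right)\right)^{2} = \left(-6 - 6\right)^{2} = \left(-12\right)^{2} = 144$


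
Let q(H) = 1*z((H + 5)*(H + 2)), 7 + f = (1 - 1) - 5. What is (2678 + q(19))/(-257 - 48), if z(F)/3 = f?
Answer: -2642/305 ≈ -8.6623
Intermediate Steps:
f = -12 (f = -7 + ((1 - 1) - 5) = -7 + (0 - 5) = -7 - 5 = -12)
z(F) = -36 (z(F) = 3*(-12) = -36)
q(H) = -36 (q(H) = 1*(-36) = -36)
(2678 + q(19))/(-257 - 48) = (2678 - 36)/(-257 - 48) = 2642/(-305) = 2642*(-1/305) = -2642/305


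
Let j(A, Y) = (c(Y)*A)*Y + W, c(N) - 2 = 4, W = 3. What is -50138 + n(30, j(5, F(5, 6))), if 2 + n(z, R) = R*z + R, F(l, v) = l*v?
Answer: -22147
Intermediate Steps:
c(N) = 6 (c(N) = 2 + 4 = 6)
j(A, Y) = 3 + 6*A*Y (j(A, Y) = (6*A)*Y + 3 = 6*A*Y + 3 = 3 + 6*A*Y)
n(z, R) = -2 + R + R*z (n(z, R) = -2 + (R*z + R) = -2 + (R + R*z) = -2 + R + R*z)
-50138 + n(30, j(5, F(5, 6))) = -50138 + (-2 + (3 + 6*5*(5*6)) + (3 + 6*5*(5*6))*30) = -50138 + (-2 + (3 + 6*5*30) + (3 + 6*5*30)*30) = -50138 + (-2 + (3 + 900) + (3 + 900)*30) = -50138 + (-2 + 903 + 903*30) = -50138 + (-2 + 903 + 27090) = -50138 + 27991 = -22147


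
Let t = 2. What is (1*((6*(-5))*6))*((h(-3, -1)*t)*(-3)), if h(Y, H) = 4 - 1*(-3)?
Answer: 7560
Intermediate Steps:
h(Y, H) = 7 (h(Y, H) = 4 + 3 = 7)
(1*((6*(-5))*6))*((h(-3, -1)*t)*(-3)) = (1*((6*(-5))*6))*((7*2)*(-3)) = (1*(-30*6))*(14*(-3)) = (1*(-180))*(-42) = -180*(-42) = 7560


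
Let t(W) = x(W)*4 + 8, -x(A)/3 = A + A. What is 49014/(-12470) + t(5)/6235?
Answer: -24619/6235 ≈ -3.9485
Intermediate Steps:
x(A) = -6*A (x(A) = -3*(A + A) = -6*A)
t(W) = 8 - 24*W (t(W) = -6*W*4 + 8 = -24*W + 8 = 8 - 24*W)
49014/(-12470) + t(5)/6235 = 49014/(-12470) + (8 - 24*5)/6235 = 49014*(-1/12470) + (8 - 120)*(1/6235) = -24507/6235 - 112*1/6235 = -24507/6235 - 112/6235 = -24619/6235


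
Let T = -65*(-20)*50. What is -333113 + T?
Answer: -268113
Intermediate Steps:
T = 65000 (T = 1300*50 = 65000)
-333113 + T = -333113 + 65000 = -268113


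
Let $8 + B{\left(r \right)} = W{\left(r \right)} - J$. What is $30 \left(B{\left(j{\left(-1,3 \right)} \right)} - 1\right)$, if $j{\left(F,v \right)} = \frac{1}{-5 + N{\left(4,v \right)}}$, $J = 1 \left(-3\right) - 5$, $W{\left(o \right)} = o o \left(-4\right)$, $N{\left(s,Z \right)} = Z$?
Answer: $-60$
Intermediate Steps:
$W{\left(o \right)} = - 4 o^{2}$ ($W{\left(o \right)} = o^{2} \left(-4\right) = - 4 o^{2}$)
$J = -8$ ($J = -3 - 5 = -8$)
$j{\left(F,v \right)} = \frac{1}{-5 + v}$
$B{\left(r \right)} = - 4 r^{2}$ ($B{\left(r \right)} = -8 - \left(-8 + 4 r^{2}\right) = - 4 r^{2}$)
$30 \left(B{\left(j{\left(-1,3 \right)} \right)} - 1\right) = 30 \left(- 4 \left(\frac{1}{-5 + 3}\right)^{2} - 1\right) = 30 \left(- 4 \left(\frac{1}{-2}\right)^{2} - 1\right) = 30 \left(- 4 \left(- \frac{1}{2}\right)^{2} - 1\right) = 30 \left(\left(-4\right) \frac{1}{4} - 1\right) = 30 \left(-1 - 1\right) = 30 \left(-2\right) = -60$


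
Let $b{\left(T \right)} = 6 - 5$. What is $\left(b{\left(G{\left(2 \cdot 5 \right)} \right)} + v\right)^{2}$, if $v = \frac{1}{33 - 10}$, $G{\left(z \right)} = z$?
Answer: $\frac{576}{529} \approx 1.0888$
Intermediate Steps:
$v = \frac{1}{23} \approx 0.043478$
$b{\left(T \right)} = 1$
$\left(b{\left(G{\left(2 \cdot 5 \right)} \right)} + v\right)^{2} = \left(1 + \frac{1}{23}\right)^{2} = \left(\frac{24}{23}\right)^{2} = \frac{576}{529}$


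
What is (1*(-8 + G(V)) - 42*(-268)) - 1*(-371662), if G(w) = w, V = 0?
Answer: 382910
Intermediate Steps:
(1*(-8 + G(V)) - 42*(-268)) - 1*(-371662) = (1*(-8 + 0) - 42*(-268)) - 1*(-371662) = (1*(-8) + 11256) + 371662 = (-8 + 11256) + 371662 = 11248 + 371662 = 382910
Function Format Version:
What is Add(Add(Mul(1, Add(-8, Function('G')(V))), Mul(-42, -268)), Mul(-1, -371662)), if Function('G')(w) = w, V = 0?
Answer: 382910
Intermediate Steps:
Add(Add(Mul(1, Add(-8, Function('G')(V))), Mul(-42, -268)), Mul(-1, -371662)) = Add(Add(Mul(1, Add(-8, 0)), Mul(-42, -268)), Mul(-1, -371662)) = Add(Add(Mul(1, -8), 11256), 371662) = Add(Add(-8, 11256), 371662) = Add(11248, 371662) = 382910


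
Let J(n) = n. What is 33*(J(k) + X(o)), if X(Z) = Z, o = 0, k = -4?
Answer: -132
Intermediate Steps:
33*(J(k) + X(o)) = 33*(-4 + 0) = 33*(-4) = -132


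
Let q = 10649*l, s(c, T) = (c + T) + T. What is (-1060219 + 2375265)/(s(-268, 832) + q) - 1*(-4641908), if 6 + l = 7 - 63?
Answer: 1529141317745/329421 ≈ 4.6419e+6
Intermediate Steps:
l = -62 (l = -6 + (7 - 63) = -6 - 56 = -62)
s(c, T) = c + 2*T (s(c, T) = (T + c) + T = c + 2*T)
q = -660238 (q = 10649*(-62) = -660238)
(-1060219 + 2375265)/(s(-268, 832) + q) - 1*(-4641908) = (-1060219 + 2375265)/((-268 + 2*832) - 660238) - 1*(-4641908) = 1315046/((-268 + 1664) - 660238) + 4641908 = 1315046/(1396 - 660238) + 4641908 = 1315046/(-658842) + 4641908 = 1315046*(-1/658842) + 4641908 = -657523/329421 + 4641908 = 1529141317745/329421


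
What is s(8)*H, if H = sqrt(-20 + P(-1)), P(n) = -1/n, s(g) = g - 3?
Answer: 5*I*sqrt(19) ≈ 21.794*I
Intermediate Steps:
s(g) = -3 + g
H = I*sqrt(19) (H = sqrt(-20 - 1/(-1)) = sqrt(-20 - 1*(-1)) = sqrt(-20 + 1) = sqrt(-19) = I*sqrt(19) ≈ 4.3589*I)
s(8)*H = (-3 + 8)*(I*sqrt(19)) = 5*(I*sqrt(19)) = 5*I*sqrt(19)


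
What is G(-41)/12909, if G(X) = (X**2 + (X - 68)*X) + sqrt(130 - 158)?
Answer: 2050/4303 + 2*I*sqrt(7)/12909 ≈ 0.47641 + 0.00040991*I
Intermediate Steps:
G(X) = X**2 + X*(-68 + X) + 2*I*sqrt(7) (G(X) = (X**2 + (-68 + X)*X) + sqrt(-28) = (X**2 + X*(-68 + X)) + 2*I*sqrt(7) = X**2 + X*(-68 + X) + 2*I*sqrt(7))
G(-41)/12909 = (-68*(-41) + 2*(-41)**2 + 2*I*sqrt(7))/12909 = (2788 + 2*1681 + 2*I*sqrt(7))*(1/12909) = (2788 + 3362 + 2*I*sqrt(7))*(1/12909) = (6150 + 2*I*sqrt(7))*(1/12909) = 2050/4303 + 2*I*sqrt(7)/12909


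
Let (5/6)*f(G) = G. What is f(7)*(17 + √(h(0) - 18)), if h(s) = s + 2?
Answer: 714/5 + 168*I/5 ≈ 142.8 + 33.6*I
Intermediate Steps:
h(s) = 2 + s
f(G) = 6*G/5
f(7)*(17 + √(h(0) - 18)) = ((6/5)*7)*(17 + √((2 + 0) - 18)) = 42*(17 + √(2 - 18))/5 = 42*(17 + √(-16))/5 = 42*(17 + 4*I)/5 = 714/5 + 168*I/5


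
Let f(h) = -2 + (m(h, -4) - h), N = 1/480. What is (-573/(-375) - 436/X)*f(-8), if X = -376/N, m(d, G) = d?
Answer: -1726309/564000 ≈ -3.0608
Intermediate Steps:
N = 1/480 ≈ 0.0020833
X = -180480 (X = -376/1/480 = -376*480 = -180480)
f(h) = -2 (f(h) = -2 + (h - h) = -2 + 0 = -2)
(-573/(-375) - 436/X)*f(-8) = (-573/(-375) - 436/(-180480))*(-2) = (-573*(-1/375) - 436*(-1/180480))*(-2) = (191/125 + 109/45120)*(-2) = (1726309/1128000)*(-2) = -1726309/564000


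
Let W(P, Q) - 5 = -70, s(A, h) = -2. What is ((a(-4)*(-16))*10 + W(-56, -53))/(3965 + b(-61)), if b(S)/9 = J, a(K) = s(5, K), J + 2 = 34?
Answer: 255/4253 ≈ 0.059958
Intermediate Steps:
J = 32 (J = -2 + 34 = 32)
a(K) = -2
W(P, Q) = -65 (W(P, Q) = 5 - 70 = -65)
b(S) = 288 (b(S) = 9*32 = 288)
((a(-4)*(-16))*10 + W(-56, -53))/(3965 + b(-61)) = (-2*(-16)*10 - 65)/(3965 + 288) = (32*10 - 65)/4253 = (320 - 65)*(1/4253) = 255*(1/4253) = 255/4253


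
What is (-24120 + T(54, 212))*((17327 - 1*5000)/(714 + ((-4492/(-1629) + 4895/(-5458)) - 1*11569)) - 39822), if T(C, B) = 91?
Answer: 92338145109762329508/96496151729 ≈ 9.5691e+8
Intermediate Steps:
(-24120 + T(54, 212))*((17327 - 1*5000)/(714 + ((-4492/(-1629) + 4895/(-5458)) - 1*11569)) - 39822) = (-24120 + 91)*((17327 - 1*5000)/(714 + ((-4492/(-1629) + 4895/(-5458)) - 1*11569)) - 39822) = -24029*((17327 - 5000)/(714 + ((-4492*(-1/1629) + 4895*(-1/5458)) - 11569)) - 39822) = -24029*(12327/(714 + ((4492/1629 - 4895/5458) - 11569)) - 39822) = -24029*(12327/(714 + (16543381/8891082 - 11569)) - 39822) = -24029*(12327/(714 - 102844384277/8891082) - 39822) = -24029*(12327/(-96496151729/8891082) - 39822) = -24029*(12327*(-8891082/96496151729) - 39822) = -24029*(-109600367814/96496151729 - 39822) = -24029*(-3842779354520052/96496151729) = 92338145109762329508/96496151729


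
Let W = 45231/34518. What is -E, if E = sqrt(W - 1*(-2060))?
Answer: -sqrt(272892830122)/11506 ≈ -45.402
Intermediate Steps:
W = 15077/11506 (W = 45231*(1/34518) = 15077/11506 ≈ 1.3104)
E = sqrt(272892830122)/11506 (E = sqrt(15077/11506 - 1*(-2060)) = sqrt(15077/11506 + 2060) = sqrt(23717437/11506) = sqrt(272892830122)/11506 ≈ 45.402)
-E = -sqrt(272892830122)/11506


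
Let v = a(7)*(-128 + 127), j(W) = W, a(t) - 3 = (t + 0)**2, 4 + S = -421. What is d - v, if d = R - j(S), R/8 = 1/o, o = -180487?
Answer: 86092291/180487 ≈ 477.00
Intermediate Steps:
S = -425 (S = -4 - 421 = -425)
a(t) = 3 + t**2 (a(t) = 3 + (t + 0)**2 = 3 + t**2)
R = -8/180487 (R = 8/(-180487) = 8*(-1/180487) = -8/180487 ≈ -4.4324e-5)
d = 76706967/180487 (d = -8/180487 - 1*(-425) = -8/180487 + 425 = 76706967/180487 ≈ 425.00)
v = -52 (v = (3 + 7**2)*(-128 + 127) = (3 + 49)*(-1) = 52*(-1) = -52)
d - v = 76706967/180487 - 1*(-52) = 76706967/180487 + 52 = 86092291/180487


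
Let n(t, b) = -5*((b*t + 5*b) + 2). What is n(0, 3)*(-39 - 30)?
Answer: 5865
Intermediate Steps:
n(t, b) = -10 - 25*b - 5*b*t (n(t, b) = -5*((5*b + b*t) + 2) = -5*(2 + 5*b + b*t) = -10 - 25*b - 5*b*t)
n(0, 3)*(-39 - 30) = (-10 - 25*3 - 5*3*0)*(-39 - 30) = (-10 - 75 + 0)*(-69) = -85*(-69) = 5865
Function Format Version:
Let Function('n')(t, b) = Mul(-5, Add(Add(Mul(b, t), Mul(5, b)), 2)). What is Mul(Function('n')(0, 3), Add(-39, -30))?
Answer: 5865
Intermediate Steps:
Function('n')(t, b) = Add(-10, Mul(-25, b), Mul(-5, b, t)) (Function('n')(t, b) = Mul(-5, Add(Add(Mul(5, b), Mul(b, t)), 2)) = Mul(-5, Add(2, Mul(5, b), Mul(b, t))) = Add(-10, Mul(-25, b), Mul(-5, b, t)))
Mul(Function('n')(0, 3), Add(-39, -30)) = Mul(Add(-10, Mul(-25, 3), Mul(-5, 3, 0)), Add(-39, -30)) = Mul(Add(-10, -75, 0), -69) = Mul(-85, -69) = 5865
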